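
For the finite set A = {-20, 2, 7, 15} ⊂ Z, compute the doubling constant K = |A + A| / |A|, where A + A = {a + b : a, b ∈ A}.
K = |A + A| / |A| = 10/4 = 5/2

Enumerate A + A = {a + b : a, b ∈ A}. With |A| = 4, there are |A|^2 = 16 ordered sum pairs; collecting distinct values, A + A = {-40, -18, -13, -5, 4, 9, 14, 17, 22, 30}, so |A + A| = 10. Thus K = 10/4 = 5/2. For comparison, the minimum possible |A + A| over all 4-element sets is 2·4 − 1 = 7 (so min K = 7/4), attained only by arithmetic progressions.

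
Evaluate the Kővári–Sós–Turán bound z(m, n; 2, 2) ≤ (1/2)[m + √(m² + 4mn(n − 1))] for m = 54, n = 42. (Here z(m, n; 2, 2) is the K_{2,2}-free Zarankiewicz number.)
z(54, 42; 2, 2) ≤ (1/2)[54 + √(54² + 4·54·42·41)] = (1/2)[54 + √374868] = 333.1323

Kővári–Sós–Turán: let r_1, ..., r_54 be the row sums and z = Σ r_i the total number of 1s. Each pair of columns can share at most one row with both entries 1 (else a 2×2 all-ones block appears), so Σ_i C(r_i, 2) ≤ C(42, 2) = 861. By convexity Σ_i C(r_i, 2) ≥ 54·C(z/54, 2) = z(z − 54)/(2·54), giving z² − 54z − 54·42·41 ≤ 0 and hence z ≤ (1/2)[54 + √(2916 + 4·92988)] = (1/2)[54 + √374868] ≈ (1/2)(54 + 612.2646) = 333.1323.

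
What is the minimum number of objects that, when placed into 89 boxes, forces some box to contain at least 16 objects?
n = (16 − 1)·89 + 1 = 1336

By the generalised pigeonhole principle, to guarantee some box contains ≥ r objects we need more than (r − 1) · k objects total. Threshold: n = (r − 1) · k + 1. With r = 16 and k = 89: n = 15 · 89 + 1 = 1335 + 1 = 1336. For n = 1335 = 15 · 89, we can put exactly 15 objects in every box, avoiding 16 in any single one — so 1336 is tight.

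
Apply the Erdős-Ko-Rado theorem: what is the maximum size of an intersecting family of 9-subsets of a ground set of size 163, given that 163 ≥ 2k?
max |F| = C(162, 8) = 9870758125020

Erdős-Ko-Rado (1961): when n ≥ 2k, max |F| = C(n−1, k−1). The bound is attained by the star {A : i ∈ A} for any fixed i ∈ [n]. Here C(163−1, 9−1) = C(162, 8) = 9870758125020.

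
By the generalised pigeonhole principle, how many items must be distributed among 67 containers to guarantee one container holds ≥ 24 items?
n = (24 − 1)·67 + 1 = 1542

By the generalised pigeonhole principle, to guarantee some box contains ≥ r objects we need more than (r − 1) · k objects total. Threshold: n = (r − 1) · k + 1. With r = 24 and k = 67: n = 23 · 67 + 1 = 1541 + 1 = 1542. For n = 1541 = 23 · 67, we can put exactly 23 objects in every box, avoiding 24 in any single one — so 1542 is tight.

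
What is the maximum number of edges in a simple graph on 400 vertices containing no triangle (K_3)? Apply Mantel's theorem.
ex(400, K_3) = ⌊400^2/4⌋ = 40000

Mantel (1907): a triangle-free graph on n vertices has at most ⌊n^2/4⌋ edges, with equality for the complete bipartite graph K_{⌊n/2⌋, ⌈n/2⌉}. For n = 400: ⌊400^2/4⌋ = ⌊160000/4⌋ = 40000. The extremal graph is K_{200, 200}, which has 200·200 = 40000 edges.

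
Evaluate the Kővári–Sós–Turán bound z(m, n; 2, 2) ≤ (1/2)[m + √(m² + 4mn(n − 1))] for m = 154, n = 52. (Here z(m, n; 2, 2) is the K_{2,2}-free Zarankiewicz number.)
z(154, 52; 2, 2) ≤ (1/2)[154 + √(154² + 4·154·52·51)] = (1/2)[154 + √1657348] = 720.6901

Kővári–Sós–Turán: let r_1, ..., r_154 be the row sums and z = Σ r_i the total number of 1s. Each pair of columns can share at most one row with both entries 1 (else a 2×2 all-ones block appears), so Σ_i C(r_i, 2) ≤ C(52, 2) = 1326. By convexity Σ_i C(r_i, 2) ≥ 154·C(z/154, 2) = z(z − 154)/(2·154), giving z² − 154z − 154·52·51 ≤ 0 and hence z ≤ (1/2)[154 + √(23716 + 4·408408)] = (1/2)[154 + √1657348] ≈ (1/2)(154 + 1287.3803) = 720.6901.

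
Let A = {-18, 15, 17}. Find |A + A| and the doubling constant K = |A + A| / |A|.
K = |A + A| / |A| = 6/3 = 2

Enumerate A + A = {a + b : a, b ∈ A}. With |A| = 3, there are |A|^2 = 9 ordered sum pairs; collecting distinct values, A + A = {-36, -3, -1, 30, 32, 34}, so |A + A| = 6. Thus K = 6/3 = 2. For comparison, the minimum possible |A + A| over all 3-element sets is 2·3 − 1 = 5 (so min K = 5/3), attained only by arithmetic progressions.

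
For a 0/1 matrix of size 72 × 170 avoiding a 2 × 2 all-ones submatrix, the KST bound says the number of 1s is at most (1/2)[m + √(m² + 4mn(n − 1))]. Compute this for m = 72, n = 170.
z(72, 170; 2, 2) ≤ (1/2)[72 + √(72² + 4·72·170·169)] = (1/2)[72 + √8279424] = 1474.6994

Kővári–Sós–Turán: let r_1, ..., r_72 be the row sums and z = Σ r_i the total number of 1s. Each pair of columns can share at most one row with both entries 1 (else a 2×2 all-ones block appears), so Σ_i C(r_i, 2) ≤ C(170, 2) = 14365. By convexity Σ_i C(r_i, 2) ≥ 72·C(z/72, 2) = z(z − 72)/(2·72), giving z² − 72z − 72·170·169 ≤ 0 and hence z ≤ (1/2)[72 + √(5184 + 4·2068560)] = (1/2)[72 + √8279424] ≈ (1/2)(72 + 2877.3988) = 1474.6994.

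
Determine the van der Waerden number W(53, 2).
W(53, 2) = 53 + 1 = 54

A 2-term AP is any pair of integers, so a monochromatic 2-AP exists iff some colour is used at least twice. With 53 colours, the colouring i ↦ i on {1, ..., 53} uses each colour once, avoiding any monochromatic pair, so W(53, 2) > 53. For {1, ..., 54}, pigeonhole forces two integers of the same colour, which form a monochromatic 2-AP. Hence W(53, 2) = 54.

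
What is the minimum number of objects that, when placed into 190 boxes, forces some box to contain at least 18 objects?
n = (18 − 1)·190 + 1 = 3231

By the generalised pigeonhole principle, to guarantee some box contains ≥ r objects we need more than (r − 1) · k objects total. Threshold: n = (r − 1) · k + 1. With r = 18 and k = 190: n = 17 · 190 + 1 = 3230 + 1 = 3231. For n = 3230 = 17 · 190, we can put exactly 17 objects in every box, avoiding 18 in any single one — so 3231 is tight.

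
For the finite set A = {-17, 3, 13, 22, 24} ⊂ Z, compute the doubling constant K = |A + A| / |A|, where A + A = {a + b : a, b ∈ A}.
K = |A + A| / |A| = 15/5 = 3

Enumerate A + A = {a + b : a, b ∈ A}. With |A| = 5, there are |A|^2 = 25 ordered sum pairs; collecting distinct values, A + A = {-34, -14, -4, 5, 6, 7, 16, 25, 26, 27, 35, 37, 44, 46, 48}, so |A + A| = 15. Thus K = 15/5 = 3. For comparison, the minimum possible |A + A| over all 5-element sets is 2·5 − 1 = 9 (so min K = 9/5), attained only by arithmetic progressions.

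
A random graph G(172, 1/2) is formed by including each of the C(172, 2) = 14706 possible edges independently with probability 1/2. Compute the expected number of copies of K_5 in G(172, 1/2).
E[# K_5] = C(172, 5) · (1/2)^C(5, 2) = 1183009464 / 2^10 = 147876183/128 = 1155282.6796875

For each 5-subset S of vertices (there are C(172, 5) = 1183009464 such S), let X_S = 1 if S induces a K_5 (all C(5, 2) = 10 edges present). Then P(X_S = 1) = (1/2)^10 = 1/1024. By linearity of expectation, E[# K_5] = C(172, 5) · (1/2)^10 = 1183009464 / 1024 = 147876183/128 = 1155282.6796875.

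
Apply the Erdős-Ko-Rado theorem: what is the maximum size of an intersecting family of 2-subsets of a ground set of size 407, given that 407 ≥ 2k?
max |F| = C(406, 1) = 406

Erdős-Ko-Rado (1961): when n ≥ 2k, max |F| = C(n−1, k−1). The bound is attained by the star {A : i ∈ A} for any fixed i ∈ [n]. Here C(407−1, 2−1) = C(406, 1) = 406.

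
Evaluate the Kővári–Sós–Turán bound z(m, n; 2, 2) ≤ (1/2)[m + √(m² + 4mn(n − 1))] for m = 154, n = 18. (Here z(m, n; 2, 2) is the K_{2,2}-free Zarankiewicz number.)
z(154, 18; 2, 2) ≤ (1/2)[154 + √(154² + 4·154·18·17)] = (1/2)[154 + √212212] = 307.3324

Kővári–Sós–Turán: let r_1, ..., r_154 be the row sums and z = Σ r_i the total number of 1s. Each pair of columns can share at most one row with both entries 1 (else a 2×2 all-ones block appears), so Σ_i C(r_i, 2) ≤ C(18, 2) = 153. By convexity Σ_i C(r_i, 2) ≥ 154·C(z/154, 2) = z(z − 154)/(2·154), giving z² − 154z − 154·18·17 ≤ 0 and hence z ≤ (1/2)[154 + √(23716 + 4·47124)] = (1/2)[154 + √212212] ≈ (1/2)(154 + 460.6647) = 307.3324.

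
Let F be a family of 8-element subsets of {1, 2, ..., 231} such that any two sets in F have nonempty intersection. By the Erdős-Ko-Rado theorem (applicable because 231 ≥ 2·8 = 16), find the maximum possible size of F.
max |F| = C(230, 7) = 6160734055200

Erdős-Ko-Rado (1961): when n ≥ 2k, max |F| = C(n−1, k−1). The bound is attained by the star {A : i ∈ A} for any fixed i ∈ [n]. Here C(231−1, 8−1) = C(230, 7) = 6160734055200.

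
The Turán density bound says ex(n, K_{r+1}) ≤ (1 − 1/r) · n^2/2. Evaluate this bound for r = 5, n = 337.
Turán density bound = (4/5) · 337^2/2 = 227138/5 ≈ 45427.6

Turán's theorem: ex(n, K_{r+1}) is achieved by the complete r-partite Turán graph T(n, r) with parts as balanced as possible, and is at most (1 − 1/r) · n^2/2. For r = 5, n = 337: the density bound is (4/5) · 113569/2 = 227138/5 ≈ 45427.6. The integer-valued extremum is e(T(337, 5)) = 45427, which is strictly less than the density bound 227138/5 since 5 ∤ 337 (the parts of T(337, 5) cannot all be equal).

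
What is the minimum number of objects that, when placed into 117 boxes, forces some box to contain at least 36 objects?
n = (36 − 1)·117 + 1 = 4096

By the generalised pigeonhole principle, to guarantee some box contains ≥ r objects we need more than (r − 1) · k objects total. Threshold: n = (r − 1) · k + 1. With r = 36 and k = 117: n = 35 · 117 + 1 = 4095 + 1 = 4096. For n = 4095 = 35 · 117, we can put exactly 35 objects in every box, avoiding 36 in any single one — so 4096 is tight.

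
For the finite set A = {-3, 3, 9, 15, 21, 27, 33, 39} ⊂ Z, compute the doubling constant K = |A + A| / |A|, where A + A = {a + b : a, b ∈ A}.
K = |A + A| / |A| = 15/8

Enumerate A + A = {a + b : a, b ∈ A}. With |A| = 8, there are |A|^2 = 64 ordered sum pairs; collecting distinct values, A + A = {-6, 0, 6, 12, 18, 24, 30, 36, 42, 48, 54, 60, 66, 72, 78}, so |A + A| = 15. Thus K = 15/8. Here |A + A| = 2|A| − 1 = 15, the minimum possible — so K = 15/8 is minimal, which holds iff A is an arithmetic progression.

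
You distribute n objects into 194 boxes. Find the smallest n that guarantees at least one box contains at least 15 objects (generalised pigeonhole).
n = (15 − 1)·194 + 1 = 2717

By the generalised pigeonhole principle, to guarantee some box contains ≥ r objects we need more than (r − 1) · k objects total. Threshold: n = (r − 1) · k + 1. With r = 15 and k = 194: n = 14 · 194 + 1 = 2716 + 1 = 2717. For n = 2716 = 14 · 194, we can put exactly 14 objects in every box, avoiding 15 in any single one — so 2717 is tight.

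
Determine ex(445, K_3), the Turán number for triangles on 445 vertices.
ex(445, K_3) = ⌊445^2/4⌋ = 49506

Mantel (1907): a triangle-free graph on n vertices has at most ⌊n^2/4⌋ edges, with equality for the complete bipartite graph K_{⌊n/2⌋, ⌈n/2⌉}. For n = 445: ⌊445^2/4⌋ = ⌊198025/4⌋ = 49506. The extremal graph is K_{222, 223}, which has 222·223 = 49506 edges.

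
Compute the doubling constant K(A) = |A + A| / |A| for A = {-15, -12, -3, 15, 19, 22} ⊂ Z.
K = |A + A| / |A| = 20/6 = 10/3

Enumerate A + A = {a + b : a, b ∈ A}. With |A| = 6, there are |A|^2 = 36 ordered sum pairs; collecting distinct values, A + A = {-30, -27, -24, -18, -15, -6, 0, 3, 4, 7, 10, 12, 16, 19, 30, 34, 37, 38, 41, 44}, so |A + A| = 20. Thus K = 20/6 = 10/3. For comparison, the minimum possible |A + A| over all 6-element sets is 2·6 − 1 = 11 (so min K = 11/6), attained only by arithmetic progressions.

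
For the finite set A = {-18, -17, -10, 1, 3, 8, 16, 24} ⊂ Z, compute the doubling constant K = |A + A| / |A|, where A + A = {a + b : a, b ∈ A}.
K = |A + A| / |A| = 31/8

Enumerate A + A = {a + b : a, b ∈ A}. With |A| = 8, there are |A|^2 = 64 ordered sum pairs; collecting distinct values, A + A = {-36, -35, -34, -28, -27, -20, -17, -16, -15, -14, -10, -9, -7, -2, -1, 2, 4, 6, 7, 9, 11, 14, 16, 17, 19, 24, 25, 27, 32, 40, 48}, so |A + A| = 31. Thus K = 31/8. For comparison, the minimum possible |A + A| over all 8-element sets is 2·8 − 1 = 15 (so min K = 15/8), attained only by arithmetic progressions.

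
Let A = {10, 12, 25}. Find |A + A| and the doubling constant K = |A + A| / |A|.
K = |A + A| / |A| = 6/3 = 2

Enumerate A + A = {a + b : a, b ∈ A}. With |A| = 3, there are |A|^2 = 9 ordered sum pairs; collecting distinct values, A + A = {20, 22, 24, 35, 37, 50}, so |A + A| = 6. Thus K = 6/3 = 2. For comparison, the minimum possible |A + A| over all 3-element sets is 2·3 − 1 = 5 (so min K = 5/3), attained only by arithmetic progressions.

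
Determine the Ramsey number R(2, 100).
R(2, 100) = 100

R(2, k) = k for all k ≥ 2: in a 2-colouring of K_k, either some edge is red (a red K_2) or all edges are blue (a blue K_k). And K_{99} coloured all-blue has no blue K_100, so R(2, 100) > 99. Hence R(2, 100) = 100.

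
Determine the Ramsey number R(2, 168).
R(2, 168) = 168

R(2, k) = k for all k ≥ 2: in a 2-colouring of K_k, either some edge is red (a red K_2) or all edges are blue (a blue K_k). And K_{167} coloured all-blue has no blue K_168, so R(2, 168) > 167. Hence R(2, 168) = 168.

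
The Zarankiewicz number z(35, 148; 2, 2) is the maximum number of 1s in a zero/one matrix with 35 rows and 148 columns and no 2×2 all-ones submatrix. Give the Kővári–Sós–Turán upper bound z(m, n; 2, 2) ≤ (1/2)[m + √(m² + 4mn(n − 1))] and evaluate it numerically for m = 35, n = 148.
z(35, 148; 2, 2) ≤ (1/2)[35 + √(35² + 4·35·148·147)] = (1/2)[35 + √3047065] = 890.2922

Kővári–Sós–Turán: let r_1, ..., r_35 be the row sums and z = Σ r_i the total number of 1s. Each pair of columns can share at most one row with both entries 1 (else a 2×2 all-ones block appears), so Σ_i C(r_i, 2) ≤ C(148, 2) = 10878. By convexity Σ_i C(r_i, 2) ≥ 35·C(z/35, 2) = z(z − 35)/(2·35), giving z² − 35z − 35·148·147 ≤ 0 and hence z ≤ (1/2)[35 + √(1225 + 4·761460)] = (1/2)[35 + √3047065] ≈ (1/2)(35 + 1745.5844) = 890.2922.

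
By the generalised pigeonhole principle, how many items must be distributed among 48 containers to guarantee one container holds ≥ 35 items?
n = (35 − 1)·48 + 1 = 1633

By the generalised pigeonhole principle, to guarantee some box contains ≥ r objects we need more than (r − 1) · k objects total. Threshold: n = (r − 1) · k + 1. With r = 35 and k = 48: n = 34 · 48 + 1 = 1632 + 1 = 1633. For n = 1632 = 34 · 48, we can put exactly 34 objects in every box, avoiding 35 in any single one — so 1633 is tight.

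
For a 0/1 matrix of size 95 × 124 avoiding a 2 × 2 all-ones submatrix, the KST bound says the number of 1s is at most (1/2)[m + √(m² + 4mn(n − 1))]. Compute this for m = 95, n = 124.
z(95, 124; 2, 2) ≤ (1/2)[95 + √(95² + 4·95·124·123)] = (1/2)[95 + √5804785] = 1252.1561

Kővári–Sós–Turán: let r_1, ..., r_95 be the row sums and z = Σ r_i the total number of 1s. Each pair of columns can share at most one row with both entries 1 (else a 2×2 all-ones block appears), so Σ_i C(r_i, 2) ≤ C(124, 2) = 7626. By convexity Σ_i C(r_i, 2) ≥ 95·C(z/95, 2) = z(z − 95)/(2·95), giving z² − 95z − 95·124·123 ≤ 0 and hence z ≤ (1/2)[95 + √(9025 + 4·1448940)] = (1/2)[95 + √5804785] ≈ (1/2)(95 + 2409.3121) = 1252.1561.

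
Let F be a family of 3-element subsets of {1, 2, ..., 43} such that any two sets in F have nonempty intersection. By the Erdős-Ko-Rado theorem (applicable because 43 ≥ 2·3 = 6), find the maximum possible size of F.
max |F| = C(42, 2) = 861

The Erdős-Ko-Rado theorem states: for n ≥ 2k, an intersecting family of k-subsets of an n-element set has size at most C(n − 1, k − 1), with equality for 'star' families {A ⊆ [n] : |A| = k, i ∈ A} (fix an element i). For n = 43, k = 3: C(42, 2) = 861.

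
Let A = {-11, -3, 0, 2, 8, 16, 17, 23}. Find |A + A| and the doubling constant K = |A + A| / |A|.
K = |A + A| / |A| = 32/8 = 4

Enumerate A + A = {a + b : a, b ∈ A}. With |A| = 8, there are |A|^2 = 64 ordered sum pairs; collecting distinct values, A + A = {-22, -14, -11, -9, -6, -3, -1, 0, 2, 4, 5, 6, 8, 10, 12, 13, 14, 16, 17, 18, 19, 20, 23, 24, 25, 31, 32, 33, 34, 39, 40, 46}, so |A + A| = 32. Thus K = 32/8 = 4. For comparison, the minimum possible |A + A| over all 8-element sets is 2·8 − 1 = 15 (so min K = 15/8), attained only by arithmetic progressions.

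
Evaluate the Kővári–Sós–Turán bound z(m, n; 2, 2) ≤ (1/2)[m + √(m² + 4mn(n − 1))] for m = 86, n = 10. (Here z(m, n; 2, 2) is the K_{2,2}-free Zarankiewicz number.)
z(86, 10; 2, 2) ≤ (1/2)[86 + √(86² + 4·86·10·9)] = (1/2)[86 + √38356] = 140.9234

Kővári–Sós–Turán: let r_1, ..., r_86 be the row sums and z = Σ r_i the total number of 1s. Each pair of columns can share at most one row with both entries 1 (else a 2×2 all-ones block appears), so Σ_i C(r_i, 2) ≤ C(10, 2) = 45. By convexity Σ_i C(r_i, 2) ≥ 86·C(z/86, 2) = z(z − 86)/(2·86), giving z² − 86z − 86·10·9 ≤ 0 and hence z ≤ (1/2)[86 + √(7396 + 4·7740)] = (1/2)[86 + √38356] ≈ (1/2)(86 + 195.8469) = 140.9234.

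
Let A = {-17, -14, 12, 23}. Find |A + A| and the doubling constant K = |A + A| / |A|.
K = |A + A| / |A| = 10/4 = 5/2

Enumerate A + A = {a + b : a, b ∈ A}. With |A| = 4, there are |A|^2 = 16 ordered sum pairs; collecting distinct values, A + A = {-34, -31, -28, -5, -2, 6, 9, 24, 35, 46}, so |A + A| = 10. Thus K = 10/4 = 5/2. For comparison, the minimum possible |A + A| over all 4-element sets is 2·4 − 1 = 7 (so min K = 7/4), attained only by arithmetic progressions.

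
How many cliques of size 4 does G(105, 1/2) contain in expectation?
E[# K_4] = C(105, 4) · (1/2)^C(4, 2) = 4780230 / 2^6 = 2390115/32 = 74691.09375

For each 4-subset S of vertices (there are C(105, 4) = 4780230 such S), let X_S = 1 if S induces a K_4 (all C(4, 2) = 6 edges present). Then P(X_S = 1) = (1/2)^6 = 1/64. By linearity of expectation, E[# K_4] = C(105, 4) · (1/2)^6 = 4780230 / 64 = 2390115/32 = 74691.09375.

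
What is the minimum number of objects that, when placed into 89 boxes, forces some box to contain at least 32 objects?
n = (32 − 1)·89 + 1 = 2760

By the generalised pigeonhole principle, to guarantee some box contains ≥ r objects we need more than (r − 1) · k objects total. Threshold: n = (r − 1) · k + 1. With r = 32 and k = 89: n = 31 · 89 + 1 = 2759 + 1 = 2760. For n = 2759 = 31 · 89, we can put exactly 31 objects in every box, avoiding 32 in any single one — so 2760 is tight.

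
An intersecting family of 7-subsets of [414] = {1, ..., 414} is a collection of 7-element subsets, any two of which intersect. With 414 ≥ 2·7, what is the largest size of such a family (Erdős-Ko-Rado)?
max |F| = C(413, 6) = 6645442750156

Erdős-Ko-Rado (1961): when n ≥ 2k, max |F| = C(n−1, k−1). The bound is attained by the star {A : i ∈ A} for any fixed i ∈ [n]. Here C(414−1, 7−1) = C(413, 6) = 6645442750156.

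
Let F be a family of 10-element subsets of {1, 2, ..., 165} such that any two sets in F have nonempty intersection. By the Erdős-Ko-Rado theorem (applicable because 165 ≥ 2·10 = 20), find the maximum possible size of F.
max |F| = C(164, 9) = 189150613762032

The Erdős-Ko-Rado theorem states: for n ≥ 2k, an intersecting family of k-subsets of an n-element set has size at most C(n − 1, k − 1), with equality for 'star' families {A ⊆ [n] : |A| = k, i ∈ A} (fix an element i). For n = 165, k = 10: C(164, 9) = 189150613762032.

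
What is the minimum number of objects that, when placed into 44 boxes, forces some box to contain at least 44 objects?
n = (44 − 1)·44 + 1 = 1893

By the generalised pigeonhole principle, to guarantee some box contains ≥ r objects we need more than (r − 1) · k objects total. Threshold: n = (r − 1) · k + 1. With r = 44 and k = 44: n = 43 · 44 + 1 = 1892 + 1 = 1893. For n = 1892 = 43 · 44, we can put exactly 43 objects in every box, avoiding 44 in any single one — so 1893 is tight.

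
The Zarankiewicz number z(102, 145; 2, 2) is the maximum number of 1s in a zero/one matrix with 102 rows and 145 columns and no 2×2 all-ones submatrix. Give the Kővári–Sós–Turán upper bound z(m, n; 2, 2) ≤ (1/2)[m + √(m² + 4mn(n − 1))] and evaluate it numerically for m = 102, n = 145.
z(102, 145; 2, 2) ≤ (1/2)[102 + √(102² + 4·102·145·144)] = (1/2)[102 + √8529444] = 1511.2606

Kővári–Sós–Turán: let r_1, ..., r_102 be the row sums and z = Σ r_i the total number of 1s. Each pair of columns can share at most one row with both entries 1 (else a 2×2 all-ones block appears), so Σ_i C(r_i, 2) ≤ C(145, 2) = 10440. By convexity Σ_i C(r_i, 2) ≥ 102·C(z/102, 2) = z(z − 102)/(2·102), giving z² − 102z − 102·145·144 ≤ 0 and hence z ≤ (1/2)[102 + √(10404 + 4·2129760)] = (1/2)[102 + √8529444] ≈ (1/2)(102 + 2920.5212) = 1511.2606.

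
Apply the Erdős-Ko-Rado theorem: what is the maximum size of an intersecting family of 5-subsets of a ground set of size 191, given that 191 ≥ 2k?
max |F| = C(190, 4) = 52602165

Erdős-Ko-Rado (1961): when n ≥ 2k, max |F| = C(n−1, k−1). The bound is attained by the star {A : i ∈ A} for any fixed i ∈ [n]. Here C(191−1, 5−1) = C(190, 4) = 52602165.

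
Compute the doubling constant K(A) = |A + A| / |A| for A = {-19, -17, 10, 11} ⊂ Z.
K = |A + A| / |A| = 10/4 = 5/2

Enumerate A + A = {a + b : a, b ∈ A}. With |A| = 4, there are |A|^2 = 16 ordered sum pairs; collecting distinct values, A + A = {-38, -36, -34, -9, -8, -7, -6, 20, 21, 22}, so |A + A| = 10. Thus K = 10/4 = 5/2. For comparison, the minimum possible |A + A| over all 4-element sets is 2·4 − 1 = 7 (so min K = 7/4), attained only by arithmetic progressions.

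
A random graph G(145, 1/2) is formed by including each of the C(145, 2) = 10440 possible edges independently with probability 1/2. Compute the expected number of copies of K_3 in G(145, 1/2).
E[# K_3] = C(145, 3) · (1/2)^C(3, 2) = 497640 / 2^3 = 62205

For each 3-subset S of vertices (there are C(145, 3) = 497640 such S), let X_S = 1 if S induces a K_3 (all C(3, 2) = 3 edges present). Then P(X_S = 1) = (1/2)^3 = 1/8. By linearity of expectation, E[# K_3] = C(145, 3) · (1/2)^3 = 497640 / 8 = 62205.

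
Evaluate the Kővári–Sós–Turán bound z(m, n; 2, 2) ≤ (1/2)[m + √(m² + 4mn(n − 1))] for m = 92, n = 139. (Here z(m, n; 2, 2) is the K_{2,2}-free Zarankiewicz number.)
z(92, 139; 2, 2) ≤ (1/2)[92 + √(92² + 4·92·139·138)] = (1/2)[92 + √7067440] = 1375.2329

Kővári–Sós–Turán: let r_1, ..., r_92 be the row sums and z = Σ r_i the total number of 1s. Each pair of columns can share at most one row with both entries 1 (else a 2×2 all-ones block appears), so Σ_i C(r_i, 2) ≤ C(139, 2) = 9591. By convexity Σ_i C(r_i, 2) ≥ 92·C(z/92, 2) = z(z − 92)/(2·92), giving z² − 92z − 92·139·138 ≤ 0 and hence z ≤ (1/2)[92 + √(8464 + 4·1764744)] = (1/2)[92 + √7067440] ≈ (1/2)(92 + 2658.4657) = 1375.2329.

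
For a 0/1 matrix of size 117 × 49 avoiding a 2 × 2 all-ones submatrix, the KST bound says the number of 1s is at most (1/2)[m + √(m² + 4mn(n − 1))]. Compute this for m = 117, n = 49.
z(117, 49; 2, 2) ≤ (1/2)[117 + √(117² + 4·117·49·48)] = (1/2)[117 + √1114425] = 586.3316

Kővári–Sós–Turán: let r_1, ..., r_117 be the row sums and z = Σ r_i the total number of 1s. Each pair of columns can share at most one row with both entries 1 (else a 2×2 all-ones block appears), so Σ_i C(r_i, 2) ≤ C(49, 2) = 1176. By convexity Σ_i C(r_i, 2) ≥ 117·C(z/117, 2) = z(z − 117)/(2·117), giving z² − 117z − 117·49·48 ≤ 0 and hence z ≤ (1/2)[117 + √(13689 + 4·275184)] = (1/2)[117 + √1114425] ≈ (1/2)(117 + 1055.6633) = 586.3316.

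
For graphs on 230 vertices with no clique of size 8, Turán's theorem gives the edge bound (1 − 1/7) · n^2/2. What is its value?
Turán density bound = (6/7) · 230^2/2 = 158700/7 ≈ 22671.4286

Turán's theorem: ex(n, K_{r+1}) is achieved by the complete r-partite Turán graph T(n, r) with parts as balanced as possible, and is at most (1 − 1/r) · n^2/2. For r = 7, n = 230: the density bound is (6/7) · 52900/2 = 158700/7 ≈ 22671.4286. The integer-valued extremum is e(T(230, 7)) = 22671, which is strictly less than the density bound 158700/7 since 7 ∤ 230 (the parts of T(230, 7) cannot all be equal).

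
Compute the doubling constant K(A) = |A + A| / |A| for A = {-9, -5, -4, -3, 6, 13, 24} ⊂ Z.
K = |A + A| / |A| = 26/7

Enumerate A + A = {a + b : a, b ∈ A}. With |A| = 7, there are |A|^2 = 49 ordered sum pairs; collecting distinct values, A + A = {-18, -14, -13, -12, -10, -9, -8, -7, -6, -3, 1, 2, 3, 4, 8, 9, 10, 12, 15, 19, 20, 21, 26, 30, 37, 48}, so |A + A| = 26. Thus K = 26/7. For comparison, the minimum possible |A + A| over all 7-element sets is 2·7 − 1 = 13 (so min K = 13/7), attained only by arithmetic progressions.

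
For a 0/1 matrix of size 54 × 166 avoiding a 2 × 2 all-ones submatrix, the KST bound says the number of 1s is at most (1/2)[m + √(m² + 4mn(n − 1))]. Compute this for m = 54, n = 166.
z(54, 166; 2, 2) ≤ (1/2)[54 + √(54² + 4·54·166·165)] = (1/2)[54 + √5919156] = 1243.4658

Kővári–Sós–Turán: let r_1, ..., r_54 be the row sums and z = Σ r_i the total number of 1s. Each pair of columns can share at most one row with both entries 1 (else a 2×2 all-ones block appears), so Σ_i C(r_i, 2) ≤ C(166, 2) = 13695. By convexity Σ_i C(r_i, 2) ≥ 54·C(z/54, 2) = z(z − 54)/(2·54), giving z² − 54z − 54·166·165 ≤ 0 and hence z ≤ (1/2)[54 + √(2916 + 4·1479060)] = (1/2)[54 + √5919156] ≈ (1/2)(54 + 2432.9316) = 1243.4658.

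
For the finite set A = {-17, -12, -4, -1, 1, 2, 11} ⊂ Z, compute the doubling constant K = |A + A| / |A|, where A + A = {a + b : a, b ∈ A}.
K = |A + A| / |A| = 26/7

Enumerate A + A = {a + b : a, b ∈ A}. With |A| = 7, there are |A|^2 = 49 ordered sum pairs; collecting distinct values, A + A = {-34, -29, -24, -21, -18, -16, -15, -13, -11, -10, -8, -6, -5, -3, -2, -1, 0, 1, 2, 3, 4, 7, 10, 12, 13, 22}, so |A + A| = 26. Thus K = 26/7. For comparison, the minimum possible |A + A| over all 7-element sets is 2·7 − 1 = 13 (so min K = 13/7), attained only by arithmetic progressions.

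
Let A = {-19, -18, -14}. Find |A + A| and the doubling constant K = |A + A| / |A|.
K = |A + A| / |A| = 6/3 = 2

Enumerate A + A = {a + b : a, b ∈ A}. With |A| = 3, there are |A|^2 = 9 ordered sum pairs; collecting distinct values, A + A = {-38, -37, -36, -33, -32, -28}, so |A + A| = 6. Thus K = 6/3 = 2. For comparison, the minimum possible |A + A| over all 3-element sets is 2·3 − 1 = 5 (so min K = 5/3), attained only by arithmetic progressions.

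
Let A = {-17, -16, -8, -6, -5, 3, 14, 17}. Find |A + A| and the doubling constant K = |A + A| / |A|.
K = |A + A| / |A| = 29/8

Enumerate A + A = {a + b : a, b ∈ A}. With |A| = 8, there are |A|^2 = 64 ordered sum pairs; collecting distinct values, A + A = {-34, -33, -32, -25, -24, -23, -22, -21, -16, -14, -13, -12, -11, -10, -5, -3, -2, 0, 1, 6, 8, 9, 11, 12, 17, 20, 28, 31, 34}, so |A + A| = 29. Thus K = 29/8. For comparison, the minimum possible |A + A| over all 8-element sets is 2·8 − 1 = 15 (so min K = 15/8), attained only by arithmetic progressions.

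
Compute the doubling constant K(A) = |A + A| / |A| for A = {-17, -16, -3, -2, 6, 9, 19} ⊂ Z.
K = |A + A| / |A| = 26/7

Enumerate A + A = {a + b : a, b ∈ A}. With |A| = 7, there are |A|^2 = 49 ordered sum pairs; collecting distinct values, A + A = {-34, -33, -32, -20, -19, -18, -11, -10, -8, -7, -6, -5, -4, 2, 3, 4, 6, 7, 12, 15, 16, 17, 18, 25, 28, 38}, so |A + A| = 26. Thus K = 26/7. For comparison, the minimum possible |A + A| over all 7-element sets is 2·7 − 1 = 13 (so min K = 13/7), attained only by arithmetic progressions.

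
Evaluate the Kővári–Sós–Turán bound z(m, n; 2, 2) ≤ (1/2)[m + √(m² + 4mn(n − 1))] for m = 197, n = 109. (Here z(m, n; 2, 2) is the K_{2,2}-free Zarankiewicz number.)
z(197, 109; 2, 2) ≤ (1/2)[197 + √(197² + 4·197·109·108)] = (1/2)[197 + √9315145] = 1624.5361

Kővári–Sós–Turán: let r_1, ..., r_197 be the row sums and z = Σ r_i the total number of 1s. Each pair of columns can share at most one row with both entries 1 (else a 2×2 all-ones block appears), so Σ_i C(r_i, 2) ≤ C(109, 2) = 5886. By convexity Σ_i C(r_i, 2) ≥ 197·C(z/197, 2) = z(z − 197)/(2·197), giving z² − 197z − 197·109·108 ≤ 0 and hence z ≤ (1/2)[197 + √(38809 + 4·2319084)] = (1/2)[197 + √9315145] ≈ (1/2)(197 + 3052.0722) = 1624.5361.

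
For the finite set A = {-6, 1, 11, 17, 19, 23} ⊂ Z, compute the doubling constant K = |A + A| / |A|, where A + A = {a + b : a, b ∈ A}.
K = |A + A| / |A| = 20/6 = 10/3

Enumerate A + A = {a + b : a, b ∈ A}. With |A| = 6, there are |A|^2 = 36 ordered sum pairs; collecting distinct values, A + A = {-12, -5, 2, 5, 11, 12, 13, 17, 18, 20, 22, 24, 28, 30, 34, 36, 38, 40, 42, 46}, so |A + A| = 20. Thus K = 20/6 = 10/3. For comparison, the minimum possible |A + A| over all 6-element sets is 2·6 − 1 = 11 (so min K = 11/6), attained only by arithmetic progressions.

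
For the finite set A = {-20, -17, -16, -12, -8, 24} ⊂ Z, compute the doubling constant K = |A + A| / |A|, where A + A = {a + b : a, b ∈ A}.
K = |A + A| / |A| = 18/6 = 3

Enumerate A + A = {a + b : a, b ∈ A}. With |A| = 6, there are |A|^2 = 36 ordered sum pairs; collecting distinct values, A + A = {-40, -37, -36, -34, -33, -32, -29, -28, -25, -24, -20, -16, 4, 7, 8, 12, 16, 48}, so |A + A| = 18. Thus K = 18/6 = 3. For comparison, the minimum possible |A + A| over all 6-element sets is 2·6 − 1 = 11 (so min K = 11/6), attained only by arithmetic progressions.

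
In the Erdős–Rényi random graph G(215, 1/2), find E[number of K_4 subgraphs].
E[# K_4] = C(215, 4) · (1/2)^C(4, 2) = 86567815 / 2^6 = 1352622.109375

For each 4-subset S of vertices (there are C(215, 4) = 86567815 such S), let X_S = 1 if S induces a K_4 (all C(4, 2) = 6 edges present). Then P(X_S = 1) = (1/2)^6 = 1/64. By linearity of expectation, E[# K_4] = C(215, 4) · (1/2)^6 = 86567815 / 64 = 1352622.109375.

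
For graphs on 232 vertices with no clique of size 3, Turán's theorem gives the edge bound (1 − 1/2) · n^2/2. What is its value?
Turán density bound = (1/2) · 232^2/2 = 13456

Turán's theorem: ex(n, K_{r+1}) is achieved by the complete r-partite Turán graph T(n, r) with parts as balanced as possible, and is at most (1 − 1/r) · n^2/2. For r = 2, n = 232: the density bound is (1/2) · 53824/2 = 13456. Since 2 ∣ 232, the Turán graph T(232, 2) has parts of equal size 116, and its edge count e(T(232, 2)) = 13456 attains the density bound exactly.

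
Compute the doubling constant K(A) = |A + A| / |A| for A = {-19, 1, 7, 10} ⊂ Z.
K = |A + A| / |A| = 10/4 = 5/2

Enumerate A + A = {a + b : a, b ∈ A}. With |A| = 4, there are |A|^2 = 16 ordered sum pairs; collecting distinct values, A + A = {-38, -18, -12, -9, 2, 8, 11, 14, 17, 20}, so |A + A| = 10. Thus K = 10/4 = 5/2. For comparison, the minimum possible |A + A| over all 4-element sets is 2·4 − 1 = 7 (so min K = 7/4), attained only by arithmetic progressions.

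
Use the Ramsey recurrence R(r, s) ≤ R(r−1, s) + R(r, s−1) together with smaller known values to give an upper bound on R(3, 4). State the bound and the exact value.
R(3, 4) ≤ R(2, 4) + R(3, 3) = 4 + 6 = 10; exact value R(3, 4) = 9.

The Erdős–Szekeres recurrence R(r, s) ≤ R(r−1, s) + R(r, s−1) applied to (r, s) = (3, 4) gives
  R(3, 4) ≤ R(2, 4) + R(3, 3) = 4 + 6 = 10.
(Recall R(2, k) = k and R is symmetric.) The recurrence is not tight here (it gives 10, but the exact value is R(3, 4) = 9); the tight upper bound requires a sharper argument than the simple recurrence, combined with a lower-bound construction on K_{8}.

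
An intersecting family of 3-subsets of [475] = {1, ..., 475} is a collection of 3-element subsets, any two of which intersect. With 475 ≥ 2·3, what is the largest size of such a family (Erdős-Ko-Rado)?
max |F| = C(474, 2) = 112101

Erdős-Ko-Rado (1961): when n ≥ 2k, max |F| = C(n−1, k−1). The bound is attained by the star {A : i ∈ A} for any fixed i ∈ [n]. Here C(475−1, 3−1) = C(474, 2) = 112101.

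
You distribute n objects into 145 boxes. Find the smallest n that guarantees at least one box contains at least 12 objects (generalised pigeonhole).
n = (12 − 1)·145 + 1 = 1596

By the generalised pigeonhole principle, to guarantee some box contains ≥ r objects we need more than (r − 1) · k objects total. Threshold: n = (r − 1) · k + 1. With r = 12 and k = 145: n = 11 · 145 + 1 = 1595 + 1 = 1596. For n = 1595 = 11 · 145, we can put exactly 11 objects in every box, avoiding 12 in any single one — so 1596 is tight.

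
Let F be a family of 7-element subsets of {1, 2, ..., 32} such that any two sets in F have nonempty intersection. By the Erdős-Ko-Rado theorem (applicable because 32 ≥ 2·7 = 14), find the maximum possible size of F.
max |F| = C(31, 6) = 736281

The Erdős-Ko-Rado theorem states: for n ≥ 2k, an intersecting family of k-subsets of an n-element set has size at most C(n − 1, k − 1), with equality for 'star' families {A ⊆ [n] : |A| = k, i ∈ A} (fix an element i). For n = 32, k = 7: C(31, 6) = 736281.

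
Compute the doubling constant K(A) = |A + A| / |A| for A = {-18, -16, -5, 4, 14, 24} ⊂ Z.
K = |A + A| / |A| = 19/6

Enumerate A + A = {a + b : a, b ∈ A}. With |A| = 6, there are |A|^2 = 36 ordered sum pairs; collecting distinct values, A + A = {-36, -34, -32, -23, -21, -14, -12, -10, -4, -2, -1, 6, 8, 9, 18, 19, 28, 38, 48}, so |A + A| = 19. Thus K = 19/6. For comparison, the minimum possible |A + A| over all 6-element sets is 2·6 − 1 = 11 (so min K = 11/6), attained only by arithmetic progressions.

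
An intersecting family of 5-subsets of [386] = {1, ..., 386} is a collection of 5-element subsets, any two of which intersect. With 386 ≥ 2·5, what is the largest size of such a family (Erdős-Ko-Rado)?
max |F| = C(385, 4) = 901244960

The Erdős-Ko-Rado theorem states: for n ≥ 2k, an intersecting family of k-subsets of an n-element set has size at most C(n − 1, k − 1), with equality for 'star' families {A ⊆ [n] : |A| = k, i ∈ A} (fix an element i). For n = 386, k = 5: C(385, 4) = 901244960.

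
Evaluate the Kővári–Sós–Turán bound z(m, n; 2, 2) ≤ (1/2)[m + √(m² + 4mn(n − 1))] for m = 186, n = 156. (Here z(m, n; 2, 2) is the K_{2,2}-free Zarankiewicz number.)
z(186, 156; 2, 2) ≤ (1/2)[186 + √(186² + 4·186·156·155)] = (1/2)[186 + √18024516] = 2215.7645

Kővári–Sós–Turán: let r_1, ..., r_186 be the row sums and z = Σ r_i the total number of 1s. Each pair of columns can share at most one row with both entries 1 (else a 2×2 all-ones block appears), so Σ_i C(r_i, 2) ≤ C(156, 2) = 12090. By convexity Σ_i C(r_i, 2) ≥ 186·C(z/186, 2) = z(z − 186)/(2·186), giving z² − 186z − 186·156·155 ≤ 0 and hence z ≤ (1/2)[186 + √(34596 + 4·4497480)] = (1/2)[186 + √18024516] ≈ (1/2)(186 + 4245.5289) = 2215.7645.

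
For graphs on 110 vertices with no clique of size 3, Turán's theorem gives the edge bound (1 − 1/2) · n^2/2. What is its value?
Turán density bound = (1/2) · 110^2/2 = 3025

Turán's theorem: ex(n, K_{r+1}) is achieved by the complete r-partite Turán graph T(n, r) with parts as balanced as possible, and is at most (1 − 1/r) · n^2/2. For r = 2, n = 110: the density bound is (1/2) · 12100/2 = 3025. Since 2 ∣ 110, the Turán graph T(110, 2) has parts of equal size 55, and its edge count e(T(110, 2)) = 3025 attains the density bound exactly.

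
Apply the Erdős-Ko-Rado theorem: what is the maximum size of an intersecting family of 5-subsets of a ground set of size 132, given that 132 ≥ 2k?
max |F| = C(131, 4) = 11716640

Erdős-Ko-Rado (1961): when n ≥ 2k, max |F| = C(n−1, k−1). The bound is attained by the star {A : i ∈ A} for any fixed i ∈ [n]. Here C(132−1, 5−1) = C(131, 4) = 11716640.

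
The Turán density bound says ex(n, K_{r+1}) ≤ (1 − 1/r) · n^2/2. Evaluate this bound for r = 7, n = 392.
Turán density bound = (6/7) · 392^2/2 = 65856

Turán's theorem: ex(n, K_{r+1}) is achieved by the complete r-partite Turán graph T(n, r) with parts as balanced as possible, and is at most (1 − 1/r) · n^2/2. For r = 7, n = 392: the density bound is (6/7) · 153664/2 = 65856. Since 7 ∣ 392, the Turán graph T(392, 7) has parts of equal size 56, and its edge count e(T(392, 7)) = 65856 attains the density bound exactly.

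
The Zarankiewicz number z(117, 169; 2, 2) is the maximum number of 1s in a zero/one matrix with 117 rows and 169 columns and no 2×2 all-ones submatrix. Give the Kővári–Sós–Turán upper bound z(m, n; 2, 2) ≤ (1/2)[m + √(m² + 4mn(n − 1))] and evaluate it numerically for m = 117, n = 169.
z(117, 169; 2, 2) ≤ (1/2)[117 + √(117² + 4·117·169·168)] = (1/2)[117 + √13301145] = 1882.0367

Kővári–Sós–Turán: let r_1, ..., r_117 be the row sums and z = Σ r_i the total number of 1s. Each pair of columns can share at most one row with both entries 1 (else a 2×2 all-ones block appears), so Σ_i C(r_i, 2) ≤ C(169, 2) = 14196. By convexity Σ_i C(r_i, 2) ≥ 117·C(z/117, 2) = z(z − 117)/(2·117), giving z² − 117z − 117·169·168 ≤ 0 and hence z ≤ (1/2)[117 + √(13689 + 4·3321864)] = (1/2)[117 + √13301145] ≈ (1/2)(117 + 3647.0735) = 1882.0367.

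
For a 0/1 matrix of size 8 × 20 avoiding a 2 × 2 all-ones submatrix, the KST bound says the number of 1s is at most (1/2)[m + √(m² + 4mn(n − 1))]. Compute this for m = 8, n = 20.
z(8, 20; 2, 2) ≤ (1/2)[8 + √(8² + 4·8·20·19)] = (1/2)[8 + √12224] = 59.2811

Kővári–Sós–Turán: let r_1, ..., r_8 be the row sums and z = Σ r_i the total number of 1s. Each pair of columns can share at most one row with both entries 1 (else a 2×2 all-ones block appears), so Σ_i C(r_i, 2) ≤ C(20, 2) = 190. By convexity Σ_i C(r_i, 2) ≥ 8·C(z/8, 2) = z(z − 8)/(2·8), giving z² − 8z − 8·20·19 ≤ 0 and hence z ≤ (1/2)[8 + √(64 + 4·3040)] = (1/2)[8 + √12224] ≈ (1/2)(8 + 110.5622) = 59.2811.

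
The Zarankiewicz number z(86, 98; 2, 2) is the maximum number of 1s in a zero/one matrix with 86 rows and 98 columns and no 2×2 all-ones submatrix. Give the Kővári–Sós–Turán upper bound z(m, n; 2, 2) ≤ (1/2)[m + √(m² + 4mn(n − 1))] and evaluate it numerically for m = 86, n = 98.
z(86, 98; 2, 2) ≤ (1/2)[86 + √(86² + 4·86·98·97)] = (1/2)[86 + √3277460] = 948.1878

Kővári–Sós–Turán: let r_1, ..., r_86 be the row sums and z = Σ r_i the total number of 1s. Each pair of columns can share at most one row with both entries 1 (else a 2×2 all-ones block appears), so Σ_i C(r_i, 2) ≤ C(98, 2) = 4753. By convexity Σ_i C(r_i, 2) ≥ 86·C(z/86, 2) = z(z − 86)/(2·86), giving z² − 86z − 86·98·97 ≤ 0 and hence z ≤ (1/2)[86 + √(7396 + 4·817516)] = (1/2)[86 + √3277460] ≈ (1/2)(86 + 1810.3757) = 948.1878.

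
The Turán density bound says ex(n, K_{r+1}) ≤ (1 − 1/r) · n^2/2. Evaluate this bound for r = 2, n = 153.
Turán density bound = (1/2) · 153^2/2 = 23409/4 ≈ 5852.25

Turán's theorem: ex(n, K_{r+1}) is achieved by the complete r-partite Turán graph T(n, r) with parts as balanced as possible, and is at most (1 − 1/r) · n^2/2. For r = 2, n = 153: the density bound is (1/2) · 23409/2 = 23409/4 ≈ 5852.25. The integer-valued extremum is e(T(153, 2)) = 5852, which is strictly less than the density bound 23409/4 since 2 ∤ 153 (the parts of T(153, 2) cannot all be equal).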